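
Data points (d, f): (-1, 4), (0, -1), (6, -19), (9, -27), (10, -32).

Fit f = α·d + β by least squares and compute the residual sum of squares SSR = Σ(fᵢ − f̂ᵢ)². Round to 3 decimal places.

SSR = 3.656

With design matrix X, XᵀX = [[218, 24]; [24, 5]] and Xᵀf = [-681, -75]ᵀ.
Eliminating β: 5·(row 1) − 24·(row 2) gives 514·α = 5·(-681) − 24·(-75) = -1605, so α = -1605/514.
Then β = ((-75) − 24·(-1605/514))/5 = -3/257.
Residuals: 457/514, -254/257, -65/257, 573/514, -196/257; SSR = 1879/514.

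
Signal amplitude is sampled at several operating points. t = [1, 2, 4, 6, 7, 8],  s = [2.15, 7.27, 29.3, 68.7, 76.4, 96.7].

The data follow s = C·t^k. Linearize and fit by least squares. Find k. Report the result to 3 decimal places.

k = 1.869

With ln sᵢ as the transformed response and ln tᵢ as the regressor:
AᵀA = [[13.7233, 7.8966]; [7.8966, 6]], rhs = [31.5799, 19.2642]ᵀ  (here Σln t = 7.8966, Σ(ln t)² = 13.7233, Σln s = 19.2642, Σln t·ln s = 31.5799).
Slope k = (n·Σln t·ln s − Σln t·Σln s)/(n·Σ(ln t)² − (Σln t)²) = (6·31.5799 − 7.8966·19.2642)/19.9843 = 1.86941; ln C = (Σln s − k·Σln t)/n = 0.75037.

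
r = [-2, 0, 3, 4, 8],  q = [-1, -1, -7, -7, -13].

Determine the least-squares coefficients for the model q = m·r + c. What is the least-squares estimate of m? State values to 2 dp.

The normal equations are: 93·m + 13·c = -151;  13·m + 5·c = -29.
Eliminating c: 5·(row 1) − 13·(row 2) gives 296·m = 5·(-151) − 13·(-29) = -378, so m = -189/148.
Then c = ((-29) − 13·(-189/148))/5 = -367/148.

m = -1.28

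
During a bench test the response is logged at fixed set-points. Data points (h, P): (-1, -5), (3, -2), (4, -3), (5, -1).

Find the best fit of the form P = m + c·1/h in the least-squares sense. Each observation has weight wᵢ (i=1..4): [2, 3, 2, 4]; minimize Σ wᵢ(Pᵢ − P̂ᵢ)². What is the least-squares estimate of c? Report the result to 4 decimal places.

Sums needed: Σwᵢ·1 = 11, Σwᵢ·1/h = 3/10, Σwᵢ·1/h·1/h = 1571/600.
And Σwᵢ·P = -26, Σwᵢ·1/h·P = 57/10.
Normal equations: [[11, 3/10]; [3/10, 1571/600]]·[m, c]ᵀ = [-26, 57/10]ᵀ.
Determinant 11·(1571/600) − (3/10)² = 17227/600.
m = ((-26)·(1571/600) − (3/10)·(57/10))/(17227/600) = -41872/17227; c = (11·(57/10) − (3/10)·(-26))/(17227/600) = 42300/17227.

c = 2.4554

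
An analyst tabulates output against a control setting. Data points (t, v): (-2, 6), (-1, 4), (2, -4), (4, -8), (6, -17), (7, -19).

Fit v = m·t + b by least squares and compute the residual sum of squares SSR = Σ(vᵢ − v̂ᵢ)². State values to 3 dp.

SSR = 7.074

Entries of AᵀA: Σt·t = 110, Σt = 16, Σ1 = 6.
For Aᵀv: Σt·v = -291, Σv = -38.
Eliminating b: 6·(row 1) − 16·(row 2) gives 404·m = 6·(-291) − 16·(-38) = -1138, so m = -569/202.
Then b = ((-38) − 16·(-569/202))/6 = 119/101.
Residuals: -82/101, 1/202, 46/101, 211/101, -129/101, -93/202; SSR = 1429/202.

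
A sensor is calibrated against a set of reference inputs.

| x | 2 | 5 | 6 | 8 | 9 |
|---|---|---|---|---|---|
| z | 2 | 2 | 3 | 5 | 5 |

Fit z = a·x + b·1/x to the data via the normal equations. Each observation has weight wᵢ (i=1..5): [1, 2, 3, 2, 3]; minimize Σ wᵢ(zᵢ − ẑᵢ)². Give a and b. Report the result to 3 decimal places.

With design matrix M, MᵀWM = [[533, 11]; [11, 10403/21600]] and MᵀWz = [293, 373/60]ᵀ.
Determinant 533·(10403/21600) − 11² = 2931199/21600.
a = (293·(10403/21600) − 11·(373/60))/(2931199/21600) = 1570999/2931199; b = (533·(373/60) − 11·293)/(2931199/21600) = 1954440/2931199.

a = 0.536, b = 0.667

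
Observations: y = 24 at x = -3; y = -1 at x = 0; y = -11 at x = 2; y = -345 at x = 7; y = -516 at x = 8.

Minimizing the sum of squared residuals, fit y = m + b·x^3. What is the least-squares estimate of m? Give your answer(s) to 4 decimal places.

m = -2.2505

Entries of AᵀA: Σ1 = 5, Σx^3 = 836, Σx^3·x^3 = 380586.
Moment sums: Σy = -849, Σx^3·y = -383263.
So AᵀA·[m, b]ᵀ = Aᵀy: [[5, 836]; [836, 380586]]·[m, b]ᵀ = [-849, -383263]ᵀ.
Δ = 5·380586 − 836² = 1204034.
m = ((-849)·380586 − 836·(-383263))/1204034 = -1354823/602017; b = (5·(-383263) − 836·(-849))/1204034 = -1206551/1204034.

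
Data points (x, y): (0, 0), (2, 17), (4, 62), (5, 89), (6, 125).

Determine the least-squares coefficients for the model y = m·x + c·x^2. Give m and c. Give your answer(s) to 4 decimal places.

m = 3.3771, c = 2.9139

With design matrix M, MᵀM = [[81, 413]; [413, 2193]] and Mᵀy = [1477, 7785]ᵀ.
Determinant 81·2193 − 413² = 7064.
m = (1477·2193 − 413·7785)/7064 = 2982/883; c = (81·7785 − 413·1477)/7064 = 2573/883.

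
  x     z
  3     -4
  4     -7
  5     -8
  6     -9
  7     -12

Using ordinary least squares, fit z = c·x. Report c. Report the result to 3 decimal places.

c = -1.615

With design matrix M, MᵀM = [[135]] and Mᵀz = [-218]ᵀ.
c = (-218)/135 = -1.61481.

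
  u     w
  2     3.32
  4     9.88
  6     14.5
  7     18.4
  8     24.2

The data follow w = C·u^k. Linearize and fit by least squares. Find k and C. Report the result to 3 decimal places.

k = 1.377, C = 1.321

Let Y = ln w. Fitting Y = k·ln u + ln C by least squares:
Sums: Σln u = 7.8966, Σ(ln u)² = 13.7233, Σln w = 12.2633, Σln u·ln w = 21.0915.
Normal system: [[13.7233, 7.8966]; [7.8966, 5]]·[k, ln C]ᵀ = [21.0915, 12.2633]ᵀ.
Slope k = (n·Σln u·ln w − Σln u·Σln w)/(n·Σ(ln u)² − (Σln u)²) = (5·21.0915 − 7.8966·12.2633)/6.2610 = 1.37670; ln C = (Σln w − k·Σln u)/n = 0.27842, so C = exp(0.27842) = 1.32105.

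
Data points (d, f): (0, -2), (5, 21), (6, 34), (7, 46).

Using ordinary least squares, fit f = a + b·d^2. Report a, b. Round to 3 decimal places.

Setting ∂/∂a … = 0 gives: 4·a + 110·b = 99;  110·a + 4322·b = 4003.
det = 4·4322 − 110² = 5188.
a = (99·4322 − 110·4003)/5188 = -3113/1297; b = (4·4003 − 110·99)/5188 = 2561/2594.

a = -2.400, b = 0.987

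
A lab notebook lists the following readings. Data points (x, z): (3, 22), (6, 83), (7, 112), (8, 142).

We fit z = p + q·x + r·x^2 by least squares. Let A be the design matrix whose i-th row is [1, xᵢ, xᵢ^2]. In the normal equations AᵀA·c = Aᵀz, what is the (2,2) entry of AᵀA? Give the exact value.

Row 2 ↔ basis x, column 2 ↔ basis x, so (AᵀA)_{2,2} = Σᵢ (x)·(x) = (3)·(3) + (6)·(6) + (7)·(7) + (8)·(8) = 158.

158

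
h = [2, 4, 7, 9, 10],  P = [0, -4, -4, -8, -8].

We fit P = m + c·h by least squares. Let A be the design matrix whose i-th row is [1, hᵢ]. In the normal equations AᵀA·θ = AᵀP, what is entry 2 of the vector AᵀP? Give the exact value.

-196

Entry 2 ↔ basis h, so (AᵀP)_{2} = Σᵢ (h)·Pᵢ = (2)·(0) + (4)·(-4) + (7)·(-4) + (9)·(-8) + (10)·(-8) = -196.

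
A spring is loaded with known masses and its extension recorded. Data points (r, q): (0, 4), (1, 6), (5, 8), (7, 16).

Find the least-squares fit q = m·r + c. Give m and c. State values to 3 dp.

From the data, Σr·r = 75, Σr = 13, Σ1 = 4.
And Σr·q = 158, Σq = 34.
So MᵀM·[m, c]ᵀ = Mᵀq: [[75, 13]; [13, 4]]·[m, c]ᵀ = [158, 34]ᵀ.
Eliminating c: 4·(row 1) − 13·(row 2) gives 131·m = 4·158 − 13·34 = 190, so m = 190/131.
Then c = (34 − 13·(190/131))/4 = 496/131.

m = 1.450, c = 3.786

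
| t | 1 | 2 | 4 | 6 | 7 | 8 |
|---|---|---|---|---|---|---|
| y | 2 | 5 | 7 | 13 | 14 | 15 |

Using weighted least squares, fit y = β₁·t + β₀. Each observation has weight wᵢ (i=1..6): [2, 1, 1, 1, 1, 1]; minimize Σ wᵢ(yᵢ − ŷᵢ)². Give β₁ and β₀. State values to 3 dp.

β₁ = 1.921, β₀ = 0.326

Forming XᵀWX = [[171, 29]; [29, 7]] and XᵀWy = [338, 58]ᵀ gives XᵀWX·[β₁, β₀]ᵀ = XᵀWy.
Determinant 171·7 − 29² = 356.
β₁ = (338·7 − 29·58)/356 = 171/89; β₀ = (171·58 − 29·338)/356 = 29/89.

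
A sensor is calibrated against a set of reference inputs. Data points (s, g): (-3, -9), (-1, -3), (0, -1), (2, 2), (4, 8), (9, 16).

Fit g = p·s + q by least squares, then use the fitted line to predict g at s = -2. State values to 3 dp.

ĝ = -5.690

AᵀA·[p, q]ᵀ = Aᵀg reads: 111·p + 11·q = 210;  11·p + 6·q = 13.
(Σs·s = 111, Σs = 11, Σ1 = 6, Σs·g = 210, Σg = 13.)
Determinant 111·6 − 11² = 545.
p = (210·6 − 11·13)/545 = 1117/545; q = (111·13 − 11·210)/545 = -867/545.
At s = -2: ĝ = (1117/545)·(-2) + (-867/545)·(1) = -3101/545.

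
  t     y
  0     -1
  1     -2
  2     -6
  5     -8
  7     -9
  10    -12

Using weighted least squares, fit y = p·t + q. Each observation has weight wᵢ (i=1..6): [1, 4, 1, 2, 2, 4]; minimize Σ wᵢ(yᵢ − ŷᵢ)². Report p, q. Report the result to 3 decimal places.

Setting ∂/∂p … = 0 gives: 556·p + 70·q = -706;  70·p + 14·q = -97.
(Σwᵢ·t·t = 556, Σwᵢ·t = 70, Σwᵢ·1 = 14, Σwᵢ·t·y = -706, Σwᵢ·y = -97.)
Eliminating q: 14·(row 1) − 70·(row 2) gives 2884·p = 14·(-706) − 70·(-97) = -3094, so p = -221/206.
Then q = ((-97) − 70·(-221/206))/14 = -1128/721.

p = -1.073, q = -1.564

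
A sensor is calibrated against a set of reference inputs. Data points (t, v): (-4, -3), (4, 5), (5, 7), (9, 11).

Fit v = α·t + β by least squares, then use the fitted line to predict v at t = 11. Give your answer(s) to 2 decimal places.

With design matrix M, MᵀM = [[138, 14]; [14, 4]] and Mᵀv = [166, 20]ᵀ.
Determinant 138·4 − 14² = 356.
α = (166·4 − 14·20)/356 = 96/89; β = (138·20 − 14·166)/356 = 109/89.
At t = 11: v̂ = (96/89)·(11) + (109/89)·(1) = 1165/89.

v̂ = 13.09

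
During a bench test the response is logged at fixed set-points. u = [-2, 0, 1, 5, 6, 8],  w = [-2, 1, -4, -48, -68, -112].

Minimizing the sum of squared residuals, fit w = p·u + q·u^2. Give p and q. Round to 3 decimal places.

Sums needed: Σu·u = 130, Σu·u^2 = 846, Σu^2·u^2 = 6034.
Moment sums: Σu·w = -1544, Σu^2·w = -10828.
Δ = 130·6034 − 846² = 68704.
p = ((-1544)·6034 − 846·(-10828))/68704 = -19501/8588; q = (130·(-10828) − 846·(-1544))/68704 = -12677/8588.

p = -2.271, q = -1.476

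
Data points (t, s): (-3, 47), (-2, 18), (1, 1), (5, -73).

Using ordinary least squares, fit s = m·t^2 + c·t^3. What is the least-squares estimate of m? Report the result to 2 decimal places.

m = 2.20

MᵀM·[m, c]ᵀ = Mᵀs reads: 723·m + 2851·c = -1329;  2851·m + 16419·c = -10537.
(Σt^2·t^2 = 723, Σt^2·t^3 = 2851, Σt^3·t^3 = 16419, Σt^2·s = -1329, Σt^3·s = -10537.)
Δ = 723·16419 − 2851² = 3742736.
m = ((-1329)·16419 − 2851·(-10537))/3742736 = 1027517/467842; c = (723·(-10537) − 2851·(-1329))/3742736 = -478659/467842.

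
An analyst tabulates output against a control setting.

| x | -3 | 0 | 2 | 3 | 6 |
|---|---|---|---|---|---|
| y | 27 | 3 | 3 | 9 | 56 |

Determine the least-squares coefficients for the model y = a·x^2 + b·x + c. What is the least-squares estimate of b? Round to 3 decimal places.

b = -2.859

MᵀM·[a, b, c]ᵀ = Mᵀy reads: 1474·a + 224·b + 58·c = 2352;  224·a + 58·b + 8·c = 288;  58·a + 8·b + 5·c = 98.
(Σx^2·x^2 = 1474, Σx^2·x = 224, Σx^2 = 58, Σx·x = 58, Σx = 8, Σ1 = 5, Σx^2·y = 2352, Σx·y = 288, Σy = 98.)
Row-reducing yields a = 5238/2639, b = -7544/2639, c = 3034/2639.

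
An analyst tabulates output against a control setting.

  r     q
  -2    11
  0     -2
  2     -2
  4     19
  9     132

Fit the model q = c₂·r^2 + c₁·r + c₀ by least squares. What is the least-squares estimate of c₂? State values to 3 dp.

Forming MᵀM = [[6849, 793, 105]; [793, 105, 13]; [105, 13, 5]] and Mᵀq = [11032, 1238, 158]ᵀ gives MᵀM·[c₂, c₁, c₀]ᵀ = Mᵀq.
Row-reducing yields c₂ = 74433/37658, c₁ = -53051/18829, c₀ = -97235/37658.

c₂ = 1.977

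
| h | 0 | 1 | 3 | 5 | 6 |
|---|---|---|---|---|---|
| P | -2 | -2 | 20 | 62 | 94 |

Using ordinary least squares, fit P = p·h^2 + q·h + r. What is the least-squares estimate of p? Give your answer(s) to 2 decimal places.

p = 2.95

Entries of AᵀA: Σh^2·h^2 = 2003, Σh^2·h = 369, Σh^2 = 71, Σh·h = 71, Σh = 15, Σ1 = 5.
Moment sums: Σh^2·P = 5112, Σh·P = 932, ΣP = 172.
Normal equations: [[2003, 369, 71]; [369, 71, 15]; [71, 15, 5]]·[p, q, r]ᵀ = [5112, 932, 172]ᵀ.
Inverting the 3×3 Gram matrix, [p, q, r]ᵀ = [62/21, -12/7, -50/21]ᵀ.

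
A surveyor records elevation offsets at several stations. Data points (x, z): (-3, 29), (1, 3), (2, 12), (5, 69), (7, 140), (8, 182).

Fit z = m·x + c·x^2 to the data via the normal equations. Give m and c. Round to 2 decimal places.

m = -0.69, c = 2.94

With design matrix M, MᵀM = [[152, 962]; [962, 7220]] and Mᵀz = [2721, 20545]ᵀ.
Eliminating c: 7220·(row 1) − 962·(row 2) gives 171996·m = 7220·2721 − 962·20545 = -118670, so m = -59335/85998.
Then c = (20545 − 962·(-59335/85998))/7220 = 252619/85998.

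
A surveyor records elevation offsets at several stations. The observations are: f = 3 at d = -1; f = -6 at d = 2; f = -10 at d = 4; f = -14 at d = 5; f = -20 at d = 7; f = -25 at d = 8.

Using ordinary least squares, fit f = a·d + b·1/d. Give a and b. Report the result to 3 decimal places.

a = -2.933, b = 0.228

Forming XᵀX = [[159, 6]; [6, 108861/78400]] and Xᵀf = [-465, -4839/280]ᵀ gives XᵀX·[a, b]ᵀ = Xᵀf.
Determinant 159·(108861/78400) − 6² = 14486499/78400.
a = ((-465)·(108861/78400) − 6·(-4839/280))/(14486499/78400) = -1573735/536537; b = (159·(-4839/280) − 6·(-465))/(14486499/78400) = 122360/536537.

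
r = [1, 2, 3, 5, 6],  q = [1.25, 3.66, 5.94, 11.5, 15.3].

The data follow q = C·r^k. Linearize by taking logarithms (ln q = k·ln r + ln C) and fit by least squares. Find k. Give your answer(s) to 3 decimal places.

Let Y = ln q. Fitting Y = k·ln r + ln C by least squares:
Σln r = 5.1930, Σ(ln r)² = 7.4881, Σln q = 8.4725, Σln r·ln q = 11.6752.
Equations: 7.4881·k + 5.1930·ln C = 11.6752;  5.1930·k + 5·ln C = 8.4725.
Solving (det = 10.4737): k = 1.37283, ln C = 0.26869.

k = 1.373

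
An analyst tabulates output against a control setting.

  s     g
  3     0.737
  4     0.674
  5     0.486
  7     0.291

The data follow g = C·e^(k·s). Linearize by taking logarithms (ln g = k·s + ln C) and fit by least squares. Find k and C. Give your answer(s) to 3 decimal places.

k = -0.243, C = 1.634

Taking logs, ln g = k·s + ln C, so regress ln g on s.
Sums: Σs = 19.0000, Σ(s)² = 99.0000, Σln g = -2.6557, Σs·ln g = -14.7424.
Normal system: [[99.0000, 19.0000]; [19.0000, 4]]·[k, ln C]ᵀ = [-14.7424, -2.6557]ᵀ.
Slope k = (n·Σs·ln g − Σs·Σln g)/(n·Σ(s)² − (Σs)²) = (4·-14.7424 − 19.0000·-2.6557)/35.0000 = -0.24319; ln C = (Σln g − k·Σs)/n = 0.49124, so C = exp(0.49124) = 1.63434.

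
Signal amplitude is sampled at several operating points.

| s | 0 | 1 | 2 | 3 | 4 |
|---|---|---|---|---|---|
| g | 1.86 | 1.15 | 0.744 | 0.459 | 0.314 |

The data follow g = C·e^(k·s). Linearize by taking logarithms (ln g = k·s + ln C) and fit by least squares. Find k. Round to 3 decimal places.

Linearized form: ln g = k·s + ln C. From the 5 transformed points,
Σs = 10.0000, Σ(s)² = 30.0000, Σln g = -1.4724, Σs·ln g = -7.4212.
Normal system: [[30.0000, 10.0000]; [10.0000, 5]]·[k, ln C]ᵀ = [-7.4212, -1.4724]ᵀ.
Slope k = (n·Σs·ln g − Σs·Σln g)/(n·Σ(s)² − (Σs)²) = (5·-7.4212 − 10.0000·-1.4724)/50.0000 = -0.44763; ln C = (Σln g − k·Σs)/n = 0.60078.

k = -0.448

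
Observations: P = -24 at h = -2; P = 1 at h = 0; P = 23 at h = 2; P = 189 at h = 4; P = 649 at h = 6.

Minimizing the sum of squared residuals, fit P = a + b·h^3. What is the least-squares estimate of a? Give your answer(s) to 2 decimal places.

XᵀX·[a, b]ᵀ = XᵀP reads: 5·a + 280·b = 838;  280·a + 50880·b = 152656.
(Σ1 = 5, Σh^3 = 280, Σh^3·h^3 = 50880, ΣP = 838, Σh^3·P = 152656.)
Δ = 5·50880 − 280² = 176000.
a = (838·50880 − 280·152656)/176000 = -166/275; b = (5·152656 − 280·838)/176000 = 826/275.

a = -0.60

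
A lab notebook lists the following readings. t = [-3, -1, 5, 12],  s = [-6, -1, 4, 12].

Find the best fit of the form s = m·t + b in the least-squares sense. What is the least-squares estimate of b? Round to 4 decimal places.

Normal-equation sums: Σt·t = 179, Σt = 13, Σ1 = 4.
Moment sums: Σt·s = 183, Σs = 9.
AᵀA·[m, b]ᵀ = Aᵀs becomes [[179, 13]; [13, 4]]·[m, b]ᵀ = [183, 9]ᵀ.
Determinant 179·4 − 13² = 547.
m = (183·4 − 13·9)/547 = 615/547; b = (179·9 − 13·183)/547 = -768/547.

b = -1.4040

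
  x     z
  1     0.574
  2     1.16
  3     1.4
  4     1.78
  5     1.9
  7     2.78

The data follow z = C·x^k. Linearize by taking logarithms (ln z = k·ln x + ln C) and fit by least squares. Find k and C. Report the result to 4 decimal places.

k = 0.7649, C = 0.6086

Linearized form: ln z = k·ln x + ln C. From the 6 transformed points,
Over the data: Σln x = 6.7334, Σ(ln x)² = 9.9861, Σln z = 2.1707, Σln x·ln z = 4.2945.
Normal system: [[9.9861, 6.7334]; [6.7334, 6]]·[k, ln C]ᵀ = [4.2945, 2.1707]ᵀ.
Solving (det = 14.5777): k = 0.76493, ln C = -0.49665, so C = exp(-0.49665) = 0.60857.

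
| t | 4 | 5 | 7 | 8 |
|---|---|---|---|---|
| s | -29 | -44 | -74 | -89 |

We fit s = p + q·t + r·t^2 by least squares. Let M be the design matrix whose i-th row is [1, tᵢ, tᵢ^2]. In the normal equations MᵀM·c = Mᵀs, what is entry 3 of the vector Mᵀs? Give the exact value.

-10886

Entry 3 ↔ basis t^2, so (Mᵀs)_{3} = Σᵢ (t^2)·sᵢ = (16)·(-29) + (25)·(-44) + (49)·(-74) + (64)·(-89) = -10886.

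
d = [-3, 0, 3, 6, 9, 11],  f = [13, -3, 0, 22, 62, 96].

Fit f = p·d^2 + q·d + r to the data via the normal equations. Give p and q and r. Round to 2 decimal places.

p = 1.00, q = -2.00, r = -2.47

Setting ∂/∂p … = 0 gives: 22660·p + 2276·q + 256·r = 17547;  2276·p + 256·q + 26·r = 1707;  256·p + 26·q + 6·r = 190.
Inverting the 3×3 Gram matrix, [p, q, r]ᵀ = [10739/10708, -26743/13385, -33002/13385]ᵀ.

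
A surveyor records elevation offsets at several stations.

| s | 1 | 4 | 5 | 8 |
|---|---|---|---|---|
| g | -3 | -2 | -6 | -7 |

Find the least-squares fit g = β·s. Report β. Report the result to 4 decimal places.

From the data, Σs·s = 106.
Moment sums: Σs·g = -97.
So AᵀA·[β]ᵀ = Aᵀg: [[106]]·[β]ᵀ = [-97]ᵀ.
Hence β = -97 / 106 ≈ -0.915094.

β = -0.9151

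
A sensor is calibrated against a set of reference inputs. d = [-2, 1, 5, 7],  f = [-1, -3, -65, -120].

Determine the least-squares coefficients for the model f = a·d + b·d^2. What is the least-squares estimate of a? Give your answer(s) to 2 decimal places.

Compute the Gram sums: Σd·d = 79, Σd·d^2 = 461, Σd^2·d^2 = 3043.
And Σd·f = -1166, Σd^2·f = -7512.
Eliminating b: 3043·(row 1) − 461·(row 2) gives 27876·a = 3043·(-1166) − 461·(-7512) = -85106, so a = -42553/13938.
Then b = ((-7512) − 461·(-42553/13938))/3043 = -27961/13938.

a = -3.05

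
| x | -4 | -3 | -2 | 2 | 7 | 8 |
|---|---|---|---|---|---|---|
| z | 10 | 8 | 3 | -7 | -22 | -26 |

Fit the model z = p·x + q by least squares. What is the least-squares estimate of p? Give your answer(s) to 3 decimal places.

MᵀM·[p, q]ᵀ = Mᵀz reads: 146·p + 8·q = -446;  8·p + 6·q = -34.
(Σx·x = 146, Σx = 8, Σ1 = 6, Σx·z = -446, Σz = -34.)
Determinant 146·6 − 8² = 812.
p = ((-446)·6 − 8·(-34))/812 = -601/203; q = (146·(-34) − 8·(-446))/812 = -349/203.

p = -2.961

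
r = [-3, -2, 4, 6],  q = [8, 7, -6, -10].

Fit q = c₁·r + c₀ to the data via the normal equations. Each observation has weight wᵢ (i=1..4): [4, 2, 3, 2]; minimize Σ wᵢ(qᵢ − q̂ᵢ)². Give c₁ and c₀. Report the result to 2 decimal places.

c₁ = -2.03, c₀ = 2.21

Sums needed: Σwᵢ·r·r = 164, Σwᵢ·r = 8, Σwᵢ·1 = 11.
Right-hand side: Σwᵢ·r·q = -316, Σwᵢ·q = 8.
Determinant 164·11 − 8² = 1740.
c₁ = ((-316)·11 − 8·8)/1740 = -59/29; c₀ = (164·8 − 8·(-316))/1740 = 64/29.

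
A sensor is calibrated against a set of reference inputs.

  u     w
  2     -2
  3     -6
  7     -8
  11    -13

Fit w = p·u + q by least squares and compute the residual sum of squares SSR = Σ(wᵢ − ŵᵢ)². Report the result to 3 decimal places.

The normal system MᵀM·[p, q]ᵀ = Mᵀw is [[183, 23]; [23, 4]]·[p, q]ᵀ = [-221, -29]ᵀ.
Eliminating q: 4·(row 1) − 23·(row 2) gives 203·p = 4·(-221) − 23·(-29) = -217, so p = -31/29.
Then q = ((-29) − 23·(-31/29))/4 = -32/29.
Residuals: 36/29, -49/29, 17/29, -4/29; SSR = 138/29.

SSR = 4.759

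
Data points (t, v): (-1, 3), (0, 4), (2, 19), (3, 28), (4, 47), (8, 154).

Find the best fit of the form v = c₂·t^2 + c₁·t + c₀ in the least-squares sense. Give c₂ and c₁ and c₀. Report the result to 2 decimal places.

c₂ = 2.02, c₁ = 2.63, c₀ = 3.92

With design matrix X, XᵀX = [[4450, 610, 94]; [610, 94, 16]; [94, 16, 6]] and Xᵀv = [10939, 1539, 255]ᵀ.
Row-reducing yields c₂ = 133/66, c₁ = 607/231, c₀ = 302/77.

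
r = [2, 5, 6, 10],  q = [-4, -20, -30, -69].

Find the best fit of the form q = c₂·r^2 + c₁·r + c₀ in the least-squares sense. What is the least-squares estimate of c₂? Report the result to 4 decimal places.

Compute the Gram sums: Σr^2·r^2 = 11937, Σr^2·r = 1349, Σr^2 = 165, Σr·r = 165, Σr = 23, Σ1 = 4.
For Aᵀq: Σr^2·q = -8496, Σr·q = -978, Σq = -123.
AᵀA·[c₂, c₁, c₀]ᵀ = Aᵀq becomes [[11937, 1349, 165]; [1349, 165, 23]; [165, 23, 4]]·[c₂, c₁, c₀]ᵀ = [-8496, -978, -123]ᵀ.
Solving the 3×3 system (Gaussian elimination) gives c₂ = -3711/7832, c₁ = -19395/7832, c₀ = 11883/3916.

c₂ = -0.4738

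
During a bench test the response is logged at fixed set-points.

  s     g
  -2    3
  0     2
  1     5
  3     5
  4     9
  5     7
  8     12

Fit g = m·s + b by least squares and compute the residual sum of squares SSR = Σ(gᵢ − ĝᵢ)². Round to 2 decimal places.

Compute the Gram sums: Σs·s = 119, Σs = 19, Σ1 = 7.
Moment sums: Σs·g = 181, Σg = 43.
det = 119·7 − 19² = 472.
m = (181·7 − 19·43)/472 = 225/236; b = (119·43 − 19·181)/472 = 839/236.
Residuals: 319/236, -367/236, 29/59, -167/118, 385/236, -78/59, 193/236; SSR = 1365/118.

SSR = 11.57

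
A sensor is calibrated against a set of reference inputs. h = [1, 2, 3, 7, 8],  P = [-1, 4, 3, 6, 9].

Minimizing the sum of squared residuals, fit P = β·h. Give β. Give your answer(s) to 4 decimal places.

β = 1.0236

Normal-equation sums: Σh·h = 127.
Right-hand side: Σh·P = 130.
So AᵀA·[β]ᵀ = AᵀP: [[127]]·[β]ᵀ = [130]ᵀ.
Hence β = 130 / 127 ≈ 1.02362.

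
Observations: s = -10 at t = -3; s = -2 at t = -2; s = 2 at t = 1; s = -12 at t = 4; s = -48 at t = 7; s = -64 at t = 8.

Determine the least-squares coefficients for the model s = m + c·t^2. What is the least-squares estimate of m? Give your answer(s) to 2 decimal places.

The normal system MᵀM·[m, c]ᵀ = Mᵀs is [[6, 143]; [143, 6851]]·[m, c]ᵀ = [-134, -6736]ᵀ.
Δ = 6·6851 − 143² = 20657.
m = ((-134)·6851 − 143·(-6736))/20657 = 3478/1589; c = (6·(-6736) − 143·(-134))/20657 = -21254/20657.

m = 2.19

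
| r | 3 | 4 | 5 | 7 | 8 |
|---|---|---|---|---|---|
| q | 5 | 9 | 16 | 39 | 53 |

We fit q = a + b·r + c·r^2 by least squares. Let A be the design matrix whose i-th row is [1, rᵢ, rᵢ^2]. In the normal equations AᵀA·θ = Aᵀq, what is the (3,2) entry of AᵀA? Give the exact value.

1071

Row 3 ↔ basis r^2, column 2 ↔ basis r, so (AᵀA)_{3,2} = Σᵢ (r^2)·(r) = (9)·(3) + (16)·(4) + (25)·(5) + (49)·(7) + (64)·(8) = 1071.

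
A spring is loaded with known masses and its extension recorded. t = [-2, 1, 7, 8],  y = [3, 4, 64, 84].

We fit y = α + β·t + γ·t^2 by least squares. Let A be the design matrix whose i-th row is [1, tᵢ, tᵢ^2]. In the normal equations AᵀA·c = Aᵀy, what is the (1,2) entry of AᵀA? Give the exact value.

14

Row 1 ↔ basis 1, column 2 ↔ basis t, so (AᵀA)_{1,2} = Σᵢ t = (1)·(-2) + (1)·(1) + (1)·(7) + (1)·(8) = 14.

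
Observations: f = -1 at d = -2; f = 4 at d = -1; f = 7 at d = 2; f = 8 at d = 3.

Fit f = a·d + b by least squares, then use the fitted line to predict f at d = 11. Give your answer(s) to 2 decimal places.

f̂ = 21.18

AᵀA·[a, b]ᵀ = Aᵀf reads: 18·a + 2·b = 36;  2·a + 4·b = 18.
det = 18·4 − 2² = 68.
a = (36·4 − 2·18)/68 = 27/17; b = (18·18 − 2·36)/68 = 63/17.
At d = 11: f̂ = (27/17)·(11) + (63/17)·(1) = 360/17.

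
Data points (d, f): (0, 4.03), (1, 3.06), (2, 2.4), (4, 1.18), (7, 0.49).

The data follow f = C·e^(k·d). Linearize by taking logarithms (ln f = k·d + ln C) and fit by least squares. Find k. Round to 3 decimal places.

Linearized form: ln f = k·d + ln C. From the 5 transformed points,
Over the data: Σd = 14.0000, Σ(d)² = 70.0000, Σln f = 2.8398, Σd·ln f = -1.4620.
Normal system: [[70.0000, 14.0000]; [14.0000, 5]]·[k, ln C]ᵀ = [-1.4620, 2.8398]ᵀ.
Slope k = (n·Σd·ln f − Σd·Σln f)/(n·Σ(d)² − (Σd)²) = (5·-1.4620 − 14.0000·2.8398)/154.0000 = -0.30563; ln C = (Σln f − k·Σd)/n = 1.42374.

k = -0.306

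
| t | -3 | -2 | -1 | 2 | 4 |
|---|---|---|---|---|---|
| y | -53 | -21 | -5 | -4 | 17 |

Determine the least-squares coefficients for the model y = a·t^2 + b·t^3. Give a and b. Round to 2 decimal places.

Entries of MᵀM: Σt^2·t^2 = 370, Σt^2·t^3 = 780, Σt^3·t^3 = 4954.
For Mᵀy: Σt^2·y = -310, Σt^3·y = 2660.
Normal equations: [[370, 780]; [780, 4954]]·[a, b]ᵀ = [-310, 2660]ᵀ.
Determinant 370·4954 − 780² = 1224580.
a = ((-310)·4954 − 780·2660)/1224580 = -180527/61229; b = (370·2660 − 780·(-310))/1224580 = 61300/61229.

a = -2.95, b = 1.00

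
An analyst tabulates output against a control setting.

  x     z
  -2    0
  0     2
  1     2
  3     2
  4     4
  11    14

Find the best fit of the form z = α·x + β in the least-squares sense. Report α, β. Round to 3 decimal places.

α = 1.070, β = 0.969

Forming MᵀM = [[151, 17]; [17, 6]] and Mᵀz = [178, 24]ᵀ gives MᵀM·[α, β]ᵀ = Mᵀz.
Δ = 151·6 − 17² = 617.
α = (178·6 − 17·24)/617 = 660/617; β = (151·24 − 17·178)/617 = 598/617.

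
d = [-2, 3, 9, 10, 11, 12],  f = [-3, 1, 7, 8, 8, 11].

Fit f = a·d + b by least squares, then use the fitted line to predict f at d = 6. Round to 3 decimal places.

Sums needed: Σd·d = 459, Σd = 43, Σ1 = 6.
And Σd·f = 372, Σf = 32.
XᵀX·[a, b]ᵀ = Xᵀf becomes [[459, 43]; [43, 6]]·[a, b]ᵀ = [372, 32]ᵀ.
Eliminating b: 6·(row 1) − 43·(row 2) gives 905·a = 6·372 − 43·32 = 856, so a = 856/905.
Then b = (32 − 43·(856/905))/6 = -1308/905.
At d = 6: f̂ = (856/905)·(6) + (-1308/905)·(1) = 3828/905.

f̂ = 4.230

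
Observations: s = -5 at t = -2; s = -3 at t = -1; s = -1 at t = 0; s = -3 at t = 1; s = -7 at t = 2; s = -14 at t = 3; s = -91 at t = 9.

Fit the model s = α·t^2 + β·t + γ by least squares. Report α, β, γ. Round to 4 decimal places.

α = -1.0346, β = -0.5994, γ = -1.9062

From the data, Σt^2·t^2 = 6676, Σt^2·t = 756, Σt^2 = 100, Σt·t = 100, Σt = 12, Σ1 = 7.
Moment sums: Σt^2·s = -7551, Σt·s = -865, Σs = -124.
So XᵀX·[α, β, γ]ᵀ = Xᵀs: [[6676, 756, 100]; [756, 100, 12]; [100, 12, 7]]·[α, β, γ]ᵀ = [-7551, -865, -124]ᵀ.
Inverting the 3×3 Gram matrix, [α, β, γ]ᵀ = [-9709/9384, -1875/3128, -2236/1173]ᵀ.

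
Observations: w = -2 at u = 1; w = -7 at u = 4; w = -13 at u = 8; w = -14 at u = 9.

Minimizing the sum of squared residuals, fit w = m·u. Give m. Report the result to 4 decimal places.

m = -1.6049

Forming XᵀX = [[162]] and Xᵀw = [-260]ᵀ gives XᵀX·[m]ᵀ = Xᵀw.
m = (-260)/162 = -1.60494.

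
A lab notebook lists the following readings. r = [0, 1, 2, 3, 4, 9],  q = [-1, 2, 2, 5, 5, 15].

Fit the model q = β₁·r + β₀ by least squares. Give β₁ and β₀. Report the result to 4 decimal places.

Compute the Gram sums: Σr·r = 111, Σr = 19, Σ1 = 6.
For Xᵀq: Σr·q = 176, Σq = 28.
Normal equations: [[111, 19]; [19, 6]]·[β₁, β₀]ᵀ = [176, 28]ᵀ.
Eliminating β₀: 6·(row 1) − 19·(row 2) gives 305·β₁ = 6·176 − 19·28 = 524, so β₁ = 524/305.
Then β₀ = (28 − 19·(524/305))/6 = -236/305.

β₁ = 1.7180, β₀ = -0.7738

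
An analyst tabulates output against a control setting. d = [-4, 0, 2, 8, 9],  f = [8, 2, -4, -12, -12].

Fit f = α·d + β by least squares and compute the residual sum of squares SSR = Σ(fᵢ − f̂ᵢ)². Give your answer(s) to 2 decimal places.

Compute the Gram sums: Σd·d = 165, Σd = 15, Σ1 = 5.
Moment sums: Σd·f = -244, Σf = -18.
So AᵀA·[α, β]ᵀ = Aᵀf: [[165, 15]; [15, 5]]·[α, β]ᵀ = [-244, -18]ᵀ.
Determinant 165·5 − 15² = 600.
α = ((-244)·5 − 15·(-18))/600 = -19/12; β = (165·(-18) − 15·(-244))/600 = 23/20.
Residuals: 31/60, 17/20, -119/60, -29/60, 11/10; SSR = 191/30.

SSR = 6.37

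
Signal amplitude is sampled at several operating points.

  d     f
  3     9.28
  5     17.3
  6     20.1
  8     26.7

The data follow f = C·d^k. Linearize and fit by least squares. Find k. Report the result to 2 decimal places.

k = 1.08

Taking logs, ln f = k·ln d + ln C, so regress ln f on ln d.
Σln d = 6.5793, Σ(ln d)² = 11.3317, Σln f = 11.3640, Σln d·ln f = 19.2424.
Equations: 11.3317·k + 6.5793·ln C = 19.2424;  6.5793·k + 4·ln C = 11.3640.
Δ = 11.3317·4 − (6.5793)² = 2.0403; k = (19.2424·4 − 6.5793·11.3640)/2.0403 = 1.07993, ln C = (11.3317·11.3640 − 6.5793·19.2424)/2.0403 = 1.06471.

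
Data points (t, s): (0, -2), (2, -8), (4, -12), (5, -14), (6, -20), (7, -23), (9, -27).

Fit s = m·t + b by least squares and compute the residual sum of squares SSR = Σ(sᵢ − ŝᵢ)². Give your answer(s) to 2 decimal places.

SSR = 8.85

Setting ∂/∂m … = 0 gives: 211·m + 33·b = -658;  33·m + 7·b = -106.
Eliminating b: 7·(row 1) − 33·(row 2) gives 388·m = 7·(-658) − 33·(-106) = -1108, so m = -277/97.
Then b = ((-106) − 33·(-277/97))/7 = -163/97.
Residuals: -31/97, -59/97, 107/97, 190/97, -115/97, -129/97, 37/97; SSR = 858/97.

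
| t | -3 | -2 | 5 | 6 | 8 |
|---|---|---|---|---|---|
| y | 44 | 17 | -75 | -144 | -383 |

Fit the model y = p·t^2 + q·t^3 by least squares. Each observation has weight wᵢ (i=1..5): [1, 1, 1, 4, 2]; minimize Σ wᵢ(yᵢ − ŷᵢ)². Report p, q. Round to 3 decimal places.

p = 1.960, q = -0.993

Entries of AᵀWA: Σwᵢ·t^2·t^2 = 14098, Σwᵢ·t^2·t^3 = 99490, Σwᵢ·t^3·t^3 = 727330.
And Σwᵢ·t^2·y = -71171, Σwᵢ·t^3·y = -527307.
AᵀWA·[p, q]ᵀ = AᵀWy becomes [[14098, 99490]; [99490, 727330]]·[p, q]ᵀ = [-71171, -527307]ᵀ.
Determinant 14098·727330 − 99490² = 355638240.
p = ((-71171)·727330 − 99490·(-527307))/355638240 = 8712125/4445478; q = (14098·(-527307) − 99490·(-71171))/355638240 = -11036603/11113695.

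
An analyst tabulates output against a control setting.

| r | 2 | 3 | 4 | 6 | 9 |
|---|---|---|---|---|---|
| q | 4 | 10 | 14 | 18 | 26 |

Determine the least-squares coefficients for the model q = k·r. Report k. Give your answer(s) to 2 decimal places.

Entries of XᵀX: Σr·r = 146.
Moment sums: Σr·q = 436.
Hence k = 436 / 146 ≈ 2.9863.

k = 2.99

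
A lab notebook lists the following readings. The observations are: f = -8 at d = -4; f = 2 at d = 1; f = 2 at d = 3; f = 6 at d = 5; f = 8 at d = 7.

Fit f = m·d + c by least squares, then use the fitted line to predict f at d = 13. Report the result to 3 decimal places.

f̂ = 17.185

AᵀA·[m, c]ᵀ = Aᵀf reads: 100·m + 12·c = 126;  12·m + 5·c = 10.
Δ = 100·5 − 12² = 356.
m = (126·5 − 12·10)/356 = 255/178; c = (100·10 − 12·126)/356 = -128/89.
At d = 13: f̂ = (255/178)·(13) + (-128/89)·(1) = 3059/178.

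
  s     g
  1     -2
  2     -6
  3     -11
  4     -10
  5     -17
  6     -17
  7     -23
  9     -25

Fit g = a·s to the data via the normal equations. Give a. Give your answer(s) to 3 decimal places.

Normal-equation sums: Σs·s = 221.
Right-hand side: Σs·g = -660.
a = (-660)/221 = -2.98643.

a = -2.986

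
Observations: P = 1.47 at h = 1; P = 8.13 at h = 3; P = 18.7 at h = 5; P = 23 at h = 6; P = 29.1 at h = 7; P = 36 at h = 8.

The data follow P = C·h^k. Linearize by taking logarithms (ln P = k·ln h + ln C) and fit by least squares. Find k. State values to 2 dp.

Taking logs, ln P = k·ln h + ln C, so regress ln P on ln h.
Over the data: Σln h = 8.5252, Σ(ln h)² = 15.1183, Σln P = 15.4991, Σln h·ln P = 26.6444.
Normal system: [[15.1183, 8.5252]; [8.5252, 6]]·[k, ln C]ᵀ = [26.6444, 15.4991]ᵀ.
Solving (det = 18.0313): k = 1.53811, ln C = 0.39775.

k = 1.54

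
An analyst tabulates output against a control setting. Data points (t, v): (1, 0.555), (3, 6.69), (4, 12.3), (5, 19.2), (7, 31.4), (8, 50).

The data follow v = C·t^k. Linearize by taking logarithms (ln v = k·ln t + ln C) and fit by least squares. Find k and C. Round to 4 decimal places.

k = 2.1242, C = 0.5952

Linearized form: ln v = k·ln t + ln C. From the 6 transformed points,
Σln t = 8.1197, Σ(ln t)² = 13.8297, Σln v = 14.1352, Σln t·ln v = 25.1648.
Equations: 13.8297·k + 8.1197·ln C = 25.1648;  8.1197·k + 6·ln C = 14.1352.
Δ = 13.8297·6 − (8.1197)² = 17.0487; k = (25.1648·6 − 8.1197·14.1352)/17.0487 = 2.12425, ln C = (13.8297·14.1352 − 8.1197·25.1648)/17.0487 = -0.51885, so C = exp(-0.51885) = 0.59521.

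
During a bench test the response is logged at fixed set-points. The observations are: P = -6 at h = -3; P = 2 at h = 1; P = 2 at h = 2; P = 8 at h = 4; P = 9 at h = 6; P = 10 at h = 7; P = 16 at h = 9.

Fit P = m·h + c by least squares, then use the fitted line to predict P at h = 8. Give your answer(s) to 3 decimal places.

Sums needed: Σh·h = 196, Σh = 26, Σ1 = 7.
Right-hand side: Σh·P = 324, ΣP = 41.
Normal equations: [[196, 26]; [26, 7]]·[m, c]ᵀ = [324, 41]ᵀ.
Δ = 196·7 − 26² = 696.
m = (324·7 − 26·41)/696 = 601/348; c = (196·41 − 26·324)/696 = -97/174.
At h = 8: P̂ = (601/348)·(8) + (-97/174)·(1) = 769/58.

P̂ = 13.259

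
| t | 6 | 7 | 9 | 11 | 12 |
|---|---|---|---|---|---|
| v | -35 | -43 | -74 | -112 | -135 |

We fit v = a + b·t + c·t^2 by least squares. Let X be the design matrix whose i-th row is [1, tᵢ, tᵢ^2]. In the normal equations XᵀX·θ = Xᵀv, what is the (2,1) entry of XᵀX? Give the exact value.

Row 2 ↔ basis t, column 1 ↔ basis 1, so (XᵀX)_{2,1} = Σᵢ t = (6)·(1) + (7)·(1) + (9)·(1) + (11)·(1) + (12)·(1) = 45.

45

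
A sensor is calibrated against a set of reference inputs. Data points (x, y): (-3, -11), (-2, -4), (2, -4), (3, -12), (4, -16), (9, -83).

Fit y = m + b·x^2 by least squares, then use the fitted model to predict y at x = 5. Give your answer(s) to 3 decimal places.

Compute the Gram sums: Σ1 = 6, Σx^2 = 123, Σx^2·x^2 = 7011.
Right-hand side: Σy = -130, Σx^2·y = -7218.
Normal equations: [[6, 123]; [123, 7011]]·[m, b]ᵀ = [-130, -7218]ᵀ.
Δ = 6·7011 − 123² = 26937.
m = ((-130)·7011 − 123·(-7218))/26937 = -64/73; b = (6·(-7218) − 123·(-130))/26937 = -9106/8979.
At x = 5: ŷ = (-64/73)·(1) + (-9106/8979)·(25) = -235522/8979.

ŷ = -26.230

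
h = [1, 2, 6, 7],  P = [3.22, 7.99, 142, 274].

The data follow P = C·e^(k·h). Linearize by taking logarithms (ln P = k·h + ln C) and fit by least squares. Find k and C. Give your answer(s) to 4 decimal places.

With ln Pᵢ as the transformed response and hᵢ as the regressor:
Sums: Σh = 16.0000, Σ(h)² = 90.0000, Σln P = 13.8165, Σh·ln P = 74.3526.
Normal system: [[90.0000, 16.0000]; [16.0000, 4]]·[k, ln C]ᵀ = [74.3526, 13.8165]ᵀ.
Slope k = (n·Σh·ln P − Σh·Σln P)/(n·Σ(h)² − (Σh)²) = (4·74.3526 − 16.0000·13.8165)/104.0000 = 0.73410; ln C = (Σln P − k·Σh)/n = 0.51775, so C = exp(0.51775) = 1.67824.

k = 0.7341, C = 1.6782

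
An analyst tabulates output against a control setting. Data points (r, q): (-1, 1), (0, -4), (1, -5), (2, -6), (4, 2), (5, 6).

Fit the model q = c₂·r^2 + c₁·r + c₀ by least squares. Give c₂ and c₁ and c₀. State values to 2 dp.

The normal system XᵀX·[c₂, c₁, c₀]ᵀ = Xᵀq is [[899, 197, 47]; [197, 47, 11]; [47, 11, 6]]·[c₂, c₁, c₀]ᵀ = [154, 20, -6]ᵀ.
Inverting the 3×3 Gram matrix, [c₂, c₁, c₀]ᵀ = [839/840, -499/168, -473/140]ᵀ.

c₂ = 1.00, c₁ = -2.97, c₀ = -3.38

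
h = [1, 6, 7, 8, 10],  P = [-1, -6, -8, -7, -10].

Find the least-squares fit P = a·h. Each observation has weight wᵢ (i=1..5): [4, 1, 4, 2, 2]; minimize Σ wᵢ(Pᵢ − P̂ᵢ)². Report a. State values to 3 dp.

a = -1.021

MᵀWM·[a]ᵀ = MᵀWP reads: 564·a = -576.
a = (-576)/564 = -1.02128.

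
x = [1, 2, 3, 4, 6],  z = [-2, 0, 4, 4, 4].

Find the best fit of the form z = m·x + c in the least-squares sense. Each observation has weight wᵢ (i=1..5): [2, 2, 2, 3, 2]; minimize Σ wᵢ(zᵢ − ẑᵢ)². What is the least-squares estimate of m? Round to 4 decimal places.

Setting ∂/∂m … = 0 gives: 148·m + 36·c = 116;  36·m + 11·c = 24.
(Σwᵢ·x·x = 148, Σwᵢ·x = 36, Σwᵢ·1 = 11, Σwᵢ·x·z = 116, Σwᵢ·z = 24.)
Determinant 148·11 − 36² = 332.
m = (116·11 − 36·24)/332 = 103/83; c = (148·24 − 36·116)/332 = -156/83.

m = 1.2410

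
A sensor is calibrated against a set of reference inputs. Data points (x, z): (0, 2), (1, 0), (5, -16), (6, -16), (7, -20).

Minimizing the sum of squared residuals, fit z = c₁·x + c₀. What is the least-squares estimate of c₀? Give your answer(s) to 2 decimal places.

c₀ = 2.34

From the data, Σx·x = 111, Σx = 19, Σ1 = 5.
For Aᵀz: Σx·z = -316, Σz = -50.
So AᵀA·[c₁, c₀]ᵀ = Aᵀz: [[111, 19]; [19, 5]]·[c₁, c₀]ᵀ = [-316, -50]ᵀ.
Eliminating c₀: 5·(row 1) − 19·(row 2) gives 194·c₁ = 5·(-316) − 19·(-50) = -630, so c₁ = -315/97.
Then c₀ = ((-50) − 19·(-315/97))/5 = 227/97.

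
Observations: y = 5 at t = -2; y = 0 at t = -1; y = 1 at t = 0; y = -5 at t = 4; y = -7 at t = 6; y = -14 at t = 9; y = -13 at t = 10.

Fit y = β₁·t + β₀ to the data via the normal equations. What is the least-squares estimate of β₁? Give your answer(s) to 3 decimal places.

AᵀA·[β₁, β₀]ᵀ = Aᵀy reads: 238·β₁ + 26·β₀ = -328;  26·β₁ + 7·β₀ = -33.
Eliminating β₀: 7·(row 1) − 26·(row 2) gives 990·β₁ = 7·(-328) − 26·(-33) = -1438, so β₁ = -719/495.
Then β₀ = ((-33) − 26·(-719/495))/7 = 337/495.

β₁ = -1.453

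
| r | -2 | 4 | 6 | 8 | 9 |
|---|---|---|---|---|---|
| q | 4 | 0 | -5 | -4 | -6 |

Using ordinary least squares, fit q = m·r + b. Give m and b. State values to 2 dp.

m = -0.91, b = 2.34

Entries of MᵀM: Σr·r = 201, Σr = 25, Σ1 = 5.
For Mᵀq: Σr·q = -124, Σq = -11.
So MᵀM·[m, b]ᵀ = Mᵀq: [[201, 25]; [25, 5]]·[m, b]ᵀ = [-124, -11]ᵀ.
Determinant 201·5 − 25² = 380.
m = ((-124)·5 − 25·(-11))/380 = -69/76; b = (201·(-11) − 25·(-124))/380 = 889/380.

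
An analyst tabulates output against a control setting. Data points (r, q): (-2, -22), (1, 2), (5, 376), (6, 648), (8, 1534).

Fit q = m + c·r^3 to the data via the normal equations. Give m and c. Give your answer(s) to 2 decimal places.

Compute the Gram sums: Σ1 = 5, Σr^3 = 846, Σr^3·r^3 = 324490.
Moment sums: Σq = 2538, Σr^3·q = 972554.
Normal equations: [[5, 846]; [846, 324490]]·[m, c]ᵀ = [2538, 972554]ᵀ.
Determinant 5·324490 − 846² = 906734.
m = (2538·324490 − 846·972554)/906734 = 387468/453367; c = (5·972554 − 846·2538)/906734 = 1357811/453367.

m = 0.85, c = 2.99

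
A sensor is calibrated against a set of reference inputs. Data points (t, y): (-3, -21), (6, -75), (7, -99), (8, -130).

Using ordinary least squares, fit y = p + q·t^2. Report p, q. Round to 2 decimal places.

Sums needed: Σ1 = 4, Σt^2 = 158, Σt^2·t^2 = 7874.
For Aᵀy: Σy = -325, Σt^2·y = -16060.
det = 4·7874 − 158² = 6532.
p = ((-325)·7874 − 158·(-16060))/6532 = -10785/3266; q = (4·(-16060) − 158·(-325))/6532 = -6445/3266.

p = -3.30, q = -1.97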